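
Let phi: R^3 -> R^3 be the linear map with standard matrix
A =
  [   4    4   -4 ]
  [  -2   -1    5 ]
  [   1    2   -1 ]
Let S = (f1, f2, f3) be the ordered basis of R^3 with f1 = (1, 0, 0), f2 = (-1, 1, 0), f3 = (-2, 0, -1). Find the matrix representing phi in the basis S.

The j-th column of [phi]_S is [phi(fj)]_S.
phi(f1) = A f1 = (4, -2, 1) = 0·f1 - 2f2 - f3, so column 1 is (0, -2, -1).
Repeating for f2, f3 and assembling the columns gives [[0, -1, -3], [-2, 1, -1], [-1, -1, 1]].

[[0, -1, -3], [-2, 1, -1], [-1, -1, 1]]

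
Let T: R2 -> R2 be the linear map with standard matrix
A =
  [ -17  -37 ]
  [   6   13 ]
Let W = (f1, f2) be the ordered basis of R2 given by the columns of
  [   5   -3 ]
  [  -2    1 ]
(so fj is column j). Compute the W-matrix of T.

Let P have columns f1, f2. Then [T]_W = P^(-1) A P.
Here det P = -1, so P^(-1) is integer; computing A P first and then P^(-1)(A P) gives [[-1, 1], [2, -3]].

[[-1, 1], [2, -3]]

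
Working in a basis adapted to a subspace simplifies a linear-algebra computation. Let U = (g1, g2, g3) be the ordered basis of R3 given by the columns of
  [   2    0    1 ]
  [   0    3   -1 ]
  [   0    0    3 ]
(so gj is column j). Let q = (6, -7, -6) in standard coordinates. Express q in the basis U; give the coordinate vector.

[q]_U is the unique c with M c = q, where M has columns g1, ..., g3.
Row-reducing the augmented matrix [M | q] gives c = (4, -3, -2).
Check: 4g1 - 3g2 - 2g3 = (6, -7, -6).

(4, -3, -2)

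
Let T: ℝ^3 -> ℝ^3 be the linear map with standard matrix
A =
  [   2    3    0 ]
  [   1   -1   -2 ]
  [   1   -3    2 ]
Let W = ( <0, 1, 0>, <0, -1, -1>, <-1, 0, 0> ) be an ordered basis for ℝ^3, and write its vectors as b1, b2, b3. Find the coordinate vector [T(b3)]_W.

<0, 1, 2>

Column 3 of [T]_W is the W-coordinate vector of T(b3).
In standard coordinates T(b3) = A b3 = <-2, -1, -1>.
Converting to W: <-2, -1, -1> = 0·b1 + b2 + 2b3, so the coordinate vector is <0, 1, 2>.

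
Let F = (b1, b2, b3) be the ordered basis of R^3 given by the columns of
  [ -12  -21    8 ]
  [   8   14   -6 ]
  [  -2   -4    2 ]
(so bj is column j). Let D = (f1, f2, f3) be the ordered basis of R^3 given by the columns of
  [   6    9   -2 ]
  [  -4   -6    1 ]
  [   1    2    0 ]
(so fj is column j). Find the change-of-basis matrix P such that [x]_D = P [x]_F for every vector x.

[[-2, -2, 2], [0, -1, 0], [0, 0, 2]]

Take x = bj: its F-coordinates are the j-th standard unit vector, so P e_j — column j of P — equals [bj]_D.
b1 = -2f1 + 0·f2 + 0·f3, giving column 1 = [-2, 0, 0]; repeating for each j gives P = [[-2, -2, 2], [0, -1, 0], [0, 0, 2]].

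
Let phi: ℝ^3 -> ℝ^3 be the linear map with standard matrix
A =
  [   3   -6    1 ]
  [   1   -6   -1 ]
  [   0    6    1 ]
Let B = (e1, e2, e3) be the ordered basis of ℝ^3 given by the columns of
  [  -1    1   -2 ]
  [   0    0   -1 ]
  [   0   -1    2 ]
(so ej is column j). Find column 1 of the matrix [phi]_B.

[3, 2, 1]

Compute phi(e1) = A e1 = [-3, -1, 0] in standard coordinates.
Then write this in B-coordinates: solve for y in y_1 e1 + ... + y_3 e3 = [-3, -1, 0].
This gives y = [3, 2, 1], which is column 1 of [phi]_B.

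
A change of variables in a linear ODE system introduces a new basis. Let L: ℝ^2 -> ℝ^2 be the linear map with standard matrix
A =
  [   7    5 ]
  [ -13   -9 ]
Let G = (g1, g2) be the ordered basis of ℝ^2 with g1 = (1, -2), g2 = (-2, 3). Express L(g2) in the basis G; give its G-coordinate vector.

Column 2 of [L]_G is the G-coordinate vector of L(g2).
In standard coordinates L(g2) = A g2 = (1, -1).
Converting to G: (1, -1) = -g1 - g2, so the coordinate vector is (-1, -1).

(-1, -1)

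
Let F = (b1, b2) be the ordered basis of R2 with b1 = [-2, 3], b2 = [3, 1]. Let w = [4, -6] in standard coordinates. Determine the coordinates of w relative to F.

[-2, 0]

We seek scalars with c_1 b1 + c_2 b2 = w; equivalently solve M c = w where the columns of M are b1, b2.
System: -2c_1 + 3c_2 = 4, 3c_1 + c_2 = -6; solving gives c_1 = -2, c_2 = 0.
Check: -2b1 + 0·b2 = [4, -6].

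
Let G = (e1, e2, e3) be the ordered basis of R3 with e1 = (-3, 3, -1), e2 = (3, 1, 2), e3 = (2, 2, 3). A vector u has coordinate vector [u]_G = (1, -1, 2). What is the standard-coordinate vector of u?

The coordinates say u = e1 - e2 + 2e3; adding the scaled basis vectors gives (-2, 6, 3).

(-2, 6, 3)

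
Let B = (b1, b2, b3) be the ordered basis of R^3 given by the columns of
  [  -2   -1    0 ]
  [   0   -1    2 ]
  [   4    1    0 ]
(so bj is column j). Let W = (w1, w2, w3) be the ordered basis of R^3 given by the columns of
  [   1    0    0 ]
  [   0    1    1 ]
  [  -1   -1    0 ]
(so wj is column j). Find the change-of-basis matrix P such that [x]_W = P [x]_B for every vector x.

Column j of P is [bj]_W, since P maps B-coordinates to W-coordinates.
Expressing b1 in W: b1 = -2w1 - 2w2 + 2w3, so column 1 of P is [-2, -2, 2].
Doing the same for each bj gives P = [[-2, -1, 0], [-2, 0, 0], [2, -1, 2]].

[[-2, -1, 0], [-2, 0, 0], [2, -1, 2]]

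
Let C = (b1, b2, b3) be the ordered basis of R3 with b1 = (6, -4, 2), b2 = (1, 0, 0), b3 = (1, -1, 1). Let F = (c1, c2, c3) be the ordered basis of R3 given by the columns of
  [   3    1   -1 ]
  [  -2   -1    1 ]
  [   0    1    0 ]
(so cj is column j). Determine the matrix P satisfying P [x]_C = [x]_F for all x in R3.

Let M have columns bj and N have columns cj. Then for every x, N [x]_F = x = M [x]_C, so P = N^(-1) M.
Since det N = -1, N^(-1) has integer entries; multiplying gives P = [[2, 1, 0], [2, 0, 1], [2, 2, 0]].

[[2, 1, 0], [2, 0, 1], [2, 2, 0]]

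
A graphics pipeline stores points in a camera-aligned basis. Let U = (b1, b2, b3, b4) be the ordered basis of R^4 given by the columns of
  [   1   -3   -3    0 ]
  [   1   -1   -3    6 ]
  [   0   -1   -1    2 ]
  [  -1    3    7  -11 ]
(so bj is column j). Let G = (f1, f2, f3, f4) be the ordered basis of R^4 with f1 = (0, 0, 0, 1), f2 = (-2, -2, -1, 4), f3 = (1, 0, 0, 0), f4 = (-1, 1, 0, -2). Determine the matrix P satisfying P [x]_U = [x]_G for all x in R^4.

[[1, 1, 1, 1], [0, 1, 1, -2], [2, 0, -2, -2], [1, 1, -1, 2]]

Let M have columns bj and N have columns fj. Then for every x, N [x]_G = x = M [x]_U, so P = N^(-1) M.
Since det N = 1, N^(-1) has integer entries; multiplying gives P = [[1, 1, 1, 1], [0, 1, 1, -2], [2, 0, -2, -2], [1, 1, -1, 2]].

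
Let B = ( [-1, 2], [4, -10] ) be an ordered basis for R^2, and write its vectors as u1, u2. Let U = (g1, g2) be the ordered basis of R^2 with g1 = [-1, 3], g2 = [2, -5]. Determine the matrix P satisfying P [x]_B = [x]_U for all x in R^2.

Column j of P is [uj]_U, since P maps B-coordinates to U-coordinates.
Expressing u1 in U: u1 = -g1 - g2, so column 1 of P is [-1, -1].
Doing the same for each uj gives P = [[-1, 0], [-1, 2]].

[[-1, 0], [-1, 2]]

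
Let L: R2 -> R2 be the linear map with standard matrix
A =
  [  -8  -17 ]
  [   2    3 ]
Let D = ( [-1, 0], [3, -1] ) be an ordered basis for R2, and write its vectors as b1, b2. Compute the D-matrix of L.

With P the matrix whose columns are b1, b2, [L]_D = P^(-1) A P.
Column by column: L(b1) = A b1 = [8, -2]; its D-coordinates [-2, 2] give column 1.
Continuing for each basis vector yields [L]_D = [[-2, -2], [2, -3]].

[[-2, -2], [2, -3]]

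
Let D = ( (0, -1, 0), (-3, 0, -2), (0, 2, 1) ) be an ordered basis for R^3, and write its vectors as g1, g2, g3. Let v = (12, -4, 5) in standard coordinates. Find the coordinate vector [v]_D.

[v]_D is the unique c with M c = v, where M has columns g1, ..., g3.
Solving this 3x3 system gives c = (-2, -4, -3).
Check: -2g1 - 4g2 - 3g3 = (12, -4, 5).

(-2, -4, -3)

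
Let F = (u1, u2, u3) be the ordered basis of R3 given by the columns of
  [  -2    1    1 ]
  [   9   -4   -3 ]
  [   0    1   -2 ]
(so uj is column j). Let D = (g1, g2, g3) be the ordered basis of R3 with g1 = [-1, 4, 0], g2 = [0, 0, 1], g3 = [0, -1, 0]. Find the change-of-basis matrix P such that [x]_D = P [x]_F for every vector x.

Let M have columns uj and N have columns gj. Then for every x, N [x]_D = x = M [x]_F, so P = N^(-1) M.
Since det N = -1, N^(-1) has integer entries; multiplying gives P = [[2, -1, -1], [0, 1, -2], [-1, 0, -1]].

[[2, -1, -1], [0, 1, -2], [-1, 0, -1]]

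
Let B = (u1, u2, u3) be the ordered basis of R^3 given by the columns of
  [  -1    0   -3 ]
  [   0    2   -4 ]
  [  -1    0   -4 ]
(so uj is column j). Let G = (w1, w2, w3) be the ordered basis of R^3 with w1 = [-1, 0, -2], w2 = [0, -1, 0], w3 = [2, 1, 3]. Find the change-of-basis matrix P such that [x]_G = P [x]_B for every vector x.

Column j of P is [uj]_G, since P maps B-coordinates to G-coordinates.
Expressing u1 in G: u1 = -w1 - w2 - w3, so column 1 of P is [-1, -1, -1].
Doing the same for each uj gives P = [[-1, 0, -1], [-1, -2, 2], [-1, 0, -2]].

[[-1, 0, -1], [-1, -2, 2], [-1, 0, -2]]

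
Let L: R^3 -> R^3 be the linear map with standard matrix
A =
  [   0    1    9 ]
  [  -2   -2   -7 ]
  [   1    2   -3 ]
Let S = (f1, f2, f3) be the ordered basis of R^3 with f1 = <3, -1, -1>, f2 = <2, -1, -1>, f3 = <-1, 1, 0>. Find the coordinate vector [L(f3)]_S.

<2, -3, -1>

Compute L(f3) = A f3 = <1, 0, 1> in standard coordinates.
Then write this in S-coordinates: solve for y in y_1 f1 + ... + y_3 f3 = <1, 0, 1>.
This gives y = <2, -3, -1>, which is column 3 of [L]_S.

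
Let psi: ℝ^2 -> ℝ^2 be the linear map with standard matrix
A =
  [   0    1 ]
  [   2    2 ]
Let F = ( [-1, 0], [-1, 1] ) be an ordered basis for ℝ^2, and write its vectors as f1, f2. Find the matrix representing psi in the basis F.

With P the matrix whose columns are f1, f2, [psi]_F = P^(-1) A P.
Column by column: psi(f1) = A f1 = [0, -2]; its F-coordinates [2, -2] give column 1.
Continuing for each basis vector yields [psi]_F = [[2, -1], [-2, 0]].

[[2, -1], [-2, 0]]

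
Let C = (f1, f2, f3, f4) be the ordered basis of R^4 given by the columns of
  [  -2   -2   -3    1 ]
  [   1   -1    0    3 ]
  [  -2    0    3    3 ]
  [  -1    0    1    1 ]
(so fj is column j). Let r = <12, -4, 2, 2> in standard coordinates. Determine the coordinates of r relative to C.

<-4, 3, -3, 1>

We seek scalars with c_1 f1 + ... + c_4 f4 = r; equivalently solve M c = r where the columns of M are f1, ..., f4.
Solving this 4x4 system gives c = (-4, 3, -3, 1).
Check: -4f1 + 3f2 - 3f3 + f4 = <12, -4, 2, 2>.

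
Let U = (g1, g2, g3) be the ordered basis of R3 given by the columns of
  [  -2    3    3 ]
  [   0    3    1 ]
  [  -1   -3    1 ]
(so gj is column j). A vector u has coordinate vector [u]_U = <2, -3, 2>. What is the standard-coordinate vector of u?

<-7, -7, 9>

By definition u = 2g1 - 3g2 + 2g3.
Summing componentwise gives <-7, -7, 9>.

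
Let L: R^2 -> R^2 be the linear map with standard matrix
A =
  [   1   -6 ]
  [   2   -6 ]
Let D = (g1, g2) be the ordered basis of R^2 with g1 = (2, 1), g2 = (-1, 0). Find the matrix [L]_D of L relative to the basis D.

[[-2, -2], [0, -3]]

Let P have columns g1, g2. Then [L]_D = P^(-1) A P.
Here det P = 1, so P^(-1) is integer; computing A P first and then P^(-1)(A P) gives [[-2, -2], [0, -3]].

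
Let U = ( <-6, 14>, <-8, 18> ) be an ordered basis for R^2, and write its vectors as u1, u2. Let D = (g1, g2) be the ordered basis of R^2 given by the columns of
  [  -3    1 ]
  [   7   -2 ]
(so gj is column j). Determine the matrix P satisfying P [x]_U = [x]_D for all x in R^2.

Take x = uj: its U-coordinates are the j-th standard unit vector, so P e_j — column j of P — equals [uj]_D.
u1 = 2g1 + 0·g2, giving column 1 = <2, 0>; repeating for each j gives P = [[2, 2], [0, -2]].

[[2, 2], [0, -2]]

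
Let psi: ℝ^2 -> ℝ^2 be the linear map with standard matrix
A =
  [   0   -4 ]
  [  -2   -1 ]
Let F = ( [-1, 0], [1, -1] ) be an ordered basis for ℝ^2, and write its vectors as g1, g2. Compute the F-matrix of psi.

Let P have columns g1, g2. Then [psi]_F = P^(-1) A P.
Here det P = 1, so P^(-1) is integer; computing A P first and then P^(-1)(A P) gives [[-2, -3], [-2, 1]].

[[-2, -3], [-2, 1]]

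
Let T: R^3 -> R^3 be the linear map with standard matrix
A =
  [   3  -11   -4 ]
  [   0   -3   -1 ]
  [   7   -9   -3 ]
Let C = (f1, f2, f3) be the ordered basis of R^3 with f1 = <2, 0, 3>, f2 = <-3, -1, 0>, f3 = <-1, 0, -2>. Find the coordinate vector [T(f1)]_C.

Column 1 of [T]_C is the C-coordinate vector of T(f1).
In standard coordinates T(f1) = A f1 = <-6, -3, 5>.
Converting to C: <-6, -3, 5> = f1 + 3f2 - f3, so the coordinate vector is <1, 3, -1>.

<1, 3, -1>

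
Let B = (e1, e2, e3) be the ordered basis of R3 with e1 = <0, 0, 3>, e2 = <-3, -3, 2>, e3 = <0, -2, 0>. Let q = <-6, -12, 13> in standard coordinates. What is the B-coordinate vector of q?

<3, 2, 3>

We seek scalars with c_1 e1 + ... + c_3 e3 = q; equivalently solve M c = q where the columns of M are e1, ..., e3.
Gaussian elimination on [M | q] yields c = (3, 2, 3).
Check: 3e1 + 2e2 + 3e3 = <-6, -12, 13>.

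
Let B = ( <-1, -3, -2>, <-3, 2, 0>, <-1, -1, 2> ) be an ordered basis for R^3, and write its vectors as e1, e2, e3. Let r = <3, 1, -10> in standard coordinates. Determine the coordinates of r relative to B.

[r]_B is the unique c with M c = r, where M has columns e1, ..., e3.
Gaussian elimination on [M | r] yields c = (1, 0, -4).
Check: e1 + 0·e2 - 4e3 = <3, 1, -10>.

<1, 0, -4>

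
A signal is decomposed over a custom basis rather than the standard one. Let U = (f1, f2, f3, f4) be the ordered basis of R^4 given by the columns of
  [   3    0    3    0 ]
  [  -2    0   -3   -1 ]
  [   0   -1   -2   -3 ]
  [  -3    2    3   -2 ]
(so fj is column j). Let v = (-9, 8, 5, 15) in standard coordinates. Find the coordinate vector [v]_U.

We seek scalars with c_1 f1 + ... + c_4 f4 = v; equivalently solve M c = v where the columns of M are f1, ..., f4.
Gaussian elimination on [M | v] yields c = (-3, 1, 0, -2).
Check: -3f1 + f2 + 0·f3 - 2f4 = (-9, 8, 5, 15).

(-3, 1, 0, -2)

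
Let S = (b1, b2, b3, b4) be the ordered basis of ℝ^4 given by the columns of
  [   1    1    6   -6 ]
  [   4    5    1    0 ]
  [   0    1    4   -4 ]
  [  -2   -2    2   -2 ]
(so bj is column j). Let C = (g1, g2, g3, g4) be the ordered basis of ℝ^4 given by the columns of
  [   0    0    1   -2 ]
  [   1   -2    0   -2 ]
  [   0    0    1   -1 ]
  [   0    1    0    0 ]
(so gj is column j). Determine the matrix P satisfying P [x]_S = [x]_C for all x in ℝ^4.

Let M have columns bj and N have columns gj. Then for every x, N [x]_C = x = M [x]_S, so P = N^(-1) M.
Since det N = -1, N^(-1) has integer entries; multiplying gives P = [[-2, 1, 1, 0], [-2, -2, 2, -2], [-1, 1, 2, -2], [-1, 0, -2, 2]].

[[-2, 1, 1, 0], [-2, -2, 2, -2], [-1, 1, 2, -2], [-1, 0, -2, 2]]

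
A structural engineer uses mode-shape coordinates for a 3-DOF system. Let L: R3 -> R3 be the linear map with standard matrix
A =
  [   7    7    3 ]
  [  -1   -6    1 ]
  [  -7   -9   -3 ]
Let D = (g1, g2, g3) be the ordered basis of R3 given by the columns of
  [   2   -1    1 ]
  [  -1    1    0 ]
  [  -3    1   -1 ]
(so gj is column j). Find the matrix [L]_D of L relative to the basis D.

[[-2, 2, 0], [-1, -2, -2], [1, -3, 2]]

Let P have columns g1, ..., g3. Then [L]_D = P^(-1) A P.
Here det P = 1, so P^(-1) is integer; computing A P first and then P^(-1)(A P) gives [[-2, 2, 0], [-1, -2, -2], [1, -3, 2]].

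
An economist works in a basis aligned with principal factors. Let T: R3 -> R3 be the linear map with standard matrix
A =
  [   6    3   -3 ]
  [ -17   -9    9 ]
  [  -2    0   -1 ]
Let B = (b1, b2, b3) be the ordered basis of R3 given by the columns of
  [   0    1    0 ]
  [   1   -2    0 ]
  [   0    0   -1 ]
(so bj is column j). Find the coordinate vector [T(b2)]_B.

[1, 0, 2]

Column 2 of [T]_B is the B-coordinate vector of T(b2).
In standard coordinates T(b2) = A b2 = [0, 1, -2].
Converting to B: [0, 1, -2] = b1 + 0·b2 + 2b3, so the coordinate vector is [1, 0, 2].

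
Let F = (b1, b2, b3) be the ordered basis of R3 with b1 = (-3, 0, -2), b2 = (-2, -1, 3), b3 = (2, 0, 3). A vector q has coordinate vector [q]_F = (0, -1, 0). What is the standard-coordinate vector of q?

(2, 1, -3)

The coordinates say q = 0·b1 - b2 + 0·b3; adding the scaled basis vectors gives (2, 1, -3).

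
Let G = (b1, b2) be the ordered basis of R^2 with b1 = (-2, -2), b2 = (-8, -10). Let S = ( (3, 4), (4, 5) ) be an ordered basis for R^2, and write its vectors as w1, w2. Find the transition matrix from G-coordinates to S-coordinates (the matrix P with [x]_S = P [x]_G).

[[2, 0], [-2, -2]]

Take x = bj: its G-coordinates are the j-th standard unit vector, so P e_j — column j of P — equals [bj]_S.
b1 = 2w1 - 2w2, giving column 1 = (2, -2); repeating for each j gives P = [[2, 0], [-2, -2]].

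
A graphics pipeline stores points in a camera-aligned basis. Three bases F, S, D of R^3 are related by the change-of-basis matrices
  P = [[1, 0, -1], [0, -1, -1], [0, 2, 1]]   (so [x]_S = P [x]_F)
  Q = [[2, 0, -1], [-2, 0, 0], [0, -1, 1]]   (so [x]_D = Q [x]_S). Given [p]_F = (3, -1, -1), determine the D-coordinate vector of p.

(11, -8, -5)

Apply P to get S-coordinates (4, 2, -3), then Q to get D-coordinates.
The result is [p]_D = (11, -8, -5).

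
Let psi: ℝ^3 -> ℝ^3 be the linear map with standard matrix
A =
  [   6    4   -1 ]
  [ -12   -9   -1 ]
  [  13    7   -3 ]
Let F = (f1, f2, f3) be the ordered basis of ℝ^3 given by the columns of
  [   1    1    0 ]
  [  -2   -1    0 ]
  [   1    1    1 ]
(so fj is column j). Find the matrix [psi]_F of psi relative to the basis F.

With P the matrix whose columns are f1, ..., f3, [psi]_F = P^(-1) A P.
Column by column: psi(f1) = A f1 = (-3, 5, -4); its F-coordinates (-2, -1, -1) give column 1.
Continuing for each basis vector yields [psi]_F = [[-2, 3, 2], [-1, -2, -3], [-1, 2, -2]].

[[-2, 3, 2], [-1, -2, -3], [-1, 2, -2]]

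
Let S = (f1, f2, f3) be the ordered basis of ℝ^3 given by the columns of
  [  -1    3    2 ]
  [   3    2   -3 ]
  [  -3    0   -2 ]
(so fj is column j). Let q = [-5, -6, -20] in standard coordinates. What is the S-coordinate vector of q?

[4, -3, 4]

We seek scalars with c_1 f1 + ... + c_3 f3 = q; equivalently solve M c = q where the columns of M are f1, ..., f3.
Row-reducing the augmented matrix [M | q] gives c = (4, -3, 4).
Check: 4f1 - 3f2 + 4f3 = [-5, -6, -20].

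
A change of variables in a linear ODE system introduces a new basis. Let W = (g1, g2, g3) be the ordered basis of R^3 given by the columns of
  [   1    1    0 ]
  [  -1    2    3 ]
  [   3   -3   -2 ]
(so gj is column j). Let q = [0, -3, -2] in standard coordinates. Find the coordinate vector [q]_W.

[-1, 1, -2]

[q]_W is the unique c with M c = q, where M has columns g1, ..., g3.
Solving this 3x3 system gives c = (-1, 1, -2).
Check: -g1 + g2 - 2g3 = [0, -3, -2].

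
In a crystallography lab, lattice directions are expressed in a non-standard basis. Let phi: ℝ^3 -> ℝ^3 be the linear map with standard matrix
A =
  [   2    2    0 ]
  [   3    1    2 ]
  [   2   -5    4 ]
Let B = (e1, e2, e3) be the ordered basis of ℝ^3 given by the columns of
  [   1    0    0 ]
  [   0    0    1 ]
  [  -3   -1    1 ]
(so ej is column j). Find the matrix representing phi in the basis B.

[[2, 0, 2], [1, 2, -2], [-3, -2, 3]]

With P the matrix whose columns are e1, ..., e3, [phi]_B = P^(-1) A P.
Column by column: phi(e1) = A e1 = <2, -3, -10>; its B-coordinates <2, 1, -3> give column 1.
Continuing for each basis vector yields [phi]_B = [[2, 0, 2], [1, 2, -2], [-3, -2, 3]].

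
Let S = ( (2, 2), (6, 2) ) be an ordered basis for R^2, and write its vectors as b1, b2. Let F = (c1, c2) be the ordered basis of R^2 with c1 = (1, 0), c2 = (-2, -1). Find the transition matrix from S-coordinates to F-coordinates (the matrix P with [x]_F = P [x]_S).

Column j of P is [bj]_F, since P maps S-coordinates to F-coordinates.
Expressing b1 in F: b1 = -2c1 - 2c2, so column 1 of P is (-2, -2).
Doing the same for each bj gives P = [[-2, 2], [-2, -2]].

[[-2, 2], [-2, -2]]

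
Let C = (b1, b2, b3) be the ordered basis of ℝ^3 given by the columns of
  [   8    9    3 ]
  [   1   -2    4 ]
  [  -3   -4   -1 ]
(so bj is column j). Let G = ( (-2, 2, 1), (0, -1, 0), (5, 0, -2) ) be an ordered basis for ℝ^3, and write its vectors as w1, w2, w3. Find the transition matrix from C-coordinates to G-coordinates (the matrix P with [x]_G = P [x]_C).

Let M have columns bj and N have columns wj. Then for every x, N [x]_G = x = M [x]_C, so P = N^(-1) M.
Since det N = 1, N^(-1) has integer entries; multiplying gives P = [[1, -2, 1], [1, -2, -2], [2, 1, 1]].

[[1, -2, 1], [1, -2, -2], [2, 1, 1]]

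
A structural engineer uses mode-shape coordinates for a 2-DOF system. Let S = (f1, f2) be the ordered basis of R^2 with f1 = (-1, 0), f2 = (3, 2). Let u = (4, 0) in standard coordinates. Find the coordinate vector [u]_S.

Write u = c_1 f1 + c_2 f2 and solve for the c_i.
System: -c_1 + 3c_2 = 4, 0c_1 + 2c_2 = 0; solving gives c_1 = -4, c_2 = 0.
Check: -4f1 + 0·f2 = (4, 0).

(-4, 0)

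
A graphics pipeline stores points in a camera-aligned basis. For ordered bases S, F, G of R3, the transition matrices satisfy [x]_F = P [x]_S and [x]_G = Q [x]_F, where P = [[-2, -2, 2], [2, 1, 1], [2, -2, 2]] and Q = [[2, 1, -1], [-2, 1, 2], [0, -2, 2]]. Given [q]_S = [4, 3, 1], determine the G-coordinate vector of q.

[-16, 44, -16]

Composing the changes, [q]_G = Q P [q]_S.
Q P = [[-4, -1, 3], [10, 1, 1], [0, -6, 2]]; applying this to [4, 3, 1] gives [-16, 44, -16].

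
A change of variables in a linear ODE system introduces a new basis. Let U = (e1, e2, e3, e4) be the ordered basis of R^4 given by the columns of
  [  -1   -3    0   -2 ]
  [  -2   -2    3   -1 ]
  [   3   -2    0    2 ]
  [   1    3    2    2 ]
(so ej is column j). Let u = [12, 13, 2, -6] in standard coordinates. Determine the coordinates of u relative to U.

Write u = c_1 e1 + ... + c_4 e4 and solve for the c_i.
Row-reducing the augmented matrix [M | u] gives c = (2, -2, 3, -4).
Check: 2e1 - 2e2 + 3e3 - 4e4 = [12, 13, 2, -6].

[2, -2, 3, -4]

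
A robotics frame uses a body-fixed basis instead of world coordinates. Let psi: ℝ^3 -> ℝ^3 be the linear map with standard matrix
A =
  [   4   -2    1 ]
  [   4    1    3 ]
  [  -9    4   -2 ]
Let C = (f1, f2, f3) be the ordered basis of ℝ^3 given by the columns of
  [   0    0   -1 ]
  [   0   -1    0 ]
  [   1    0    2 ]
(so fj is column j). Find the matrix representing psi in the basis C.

[[0, 0, 1], [-3, 1, -2], [-1, -2, 2]]

With P the matrix whose columns are f1, ..., f3, [psi]_C = P^(-1) A P.
Column by column: psi(f1) = A f1 = <1, 3, -2>; its C-coordinates <0, -3, -1> give column 1.
Continuing for each basis vector yields [psi]_C = [[0, 0, 1], [-3, 1, -2], [-1, -2, 2]].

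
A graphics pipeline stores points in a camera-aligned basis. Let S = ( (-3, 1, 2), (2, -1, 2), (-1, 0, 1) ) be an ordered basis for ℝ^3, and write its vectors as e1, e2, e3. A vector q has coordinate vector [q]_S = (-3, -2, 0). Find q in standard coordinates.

By definition q = -3e1 - 2e2 + 0·e3.
Summing componentwise gives (5, -1, -10).

(5, -1, -10)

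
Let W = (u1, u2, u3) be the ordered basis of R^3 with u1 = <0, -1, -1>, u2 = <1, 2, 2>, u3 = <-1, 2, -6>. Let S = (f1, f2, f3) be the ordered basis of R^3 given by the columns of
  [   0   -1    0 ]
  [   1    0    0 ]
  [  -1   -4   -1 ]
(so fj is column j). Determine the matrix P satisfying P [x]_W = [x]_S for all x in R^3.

[[-1, 2, 2], [0, -1, 1], [2, 0, 0]]

Take x = uj: its W-coordinates are the j-th standard unit vector, so P e_j — column j of P — equals [uj]_S.
u1 = -f1 + 0·f2 + 2f3, giving column 1 = <-1, 0, 2>; repeating for each j gives P = [[-1, 2, 2], [0, -1, 1], [2, 0, 0]].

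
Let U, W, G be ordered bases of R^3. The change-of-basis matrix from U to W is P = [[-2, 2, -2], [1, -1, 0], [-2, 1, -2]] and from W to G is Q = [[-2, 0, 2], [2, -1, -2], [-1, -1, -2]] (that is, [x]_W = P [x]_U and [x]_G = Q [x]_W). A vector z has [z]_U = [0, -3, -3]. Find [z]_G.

[6, -9, -9]

First [z]_W = P [z]_U = [0, 3, 3].
Then [z]_G = Q [z]_W = [6, -9, -9].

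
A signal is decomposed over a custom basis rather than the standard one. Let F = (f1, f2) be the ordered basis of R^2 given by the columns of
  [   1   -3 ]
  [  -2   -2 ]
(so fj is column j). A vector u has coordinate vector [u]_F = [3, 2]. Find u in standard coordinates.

[-3, -10]

The coordinates say u = 3f1 + 2f2; adding the scaled basis vectors gives [-3, -10].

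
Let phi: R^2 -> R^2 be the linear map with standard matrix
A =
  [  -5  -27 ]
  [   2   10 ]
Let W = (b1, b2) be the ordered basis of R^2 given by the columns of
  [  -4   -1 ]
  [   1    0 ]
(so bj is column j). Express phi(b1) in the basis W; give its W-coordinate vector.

Compute phi(b1) = A b1 = (-7, 2) in standard coordinates.
Then write this in W-coordinates: solve for y in y_1 b1 + y_2 b2 = (-7, 2).
This gives y = (2, -1), which is column 1 of [phi]_W.

(2, -1)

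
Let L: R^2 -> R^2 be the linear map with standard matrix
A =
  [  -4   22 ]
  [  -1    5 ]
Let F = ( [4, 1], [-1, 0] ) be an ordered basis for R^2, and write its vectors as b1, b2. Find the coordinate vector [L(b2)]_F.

Column 2 of [L]_F is the F-coordinate vector of L(b2).
In standard coordinates L(b2) = A b2 = [4, 1].
Converting to F: [4, 1] = b1 + 0·b2, so the coordinate vector is [1, 0].

[1, 0]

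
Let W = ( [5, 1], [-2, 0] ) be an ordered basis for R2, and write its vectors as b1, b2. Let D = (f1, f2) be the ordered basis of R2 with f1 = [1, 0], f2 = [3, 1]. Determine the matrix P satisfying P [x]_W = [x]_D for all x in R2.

[[2, -2], [1, 0]]

Take x = bj: its W-coordinates are the j-th standard unit vector, so P e_j — column j of P — equals [bj]_D.
b1 = 2f1 + f2, giving column 1 = [2, 1]; repeating for each j gives P = [[2, -2], [1, 0]].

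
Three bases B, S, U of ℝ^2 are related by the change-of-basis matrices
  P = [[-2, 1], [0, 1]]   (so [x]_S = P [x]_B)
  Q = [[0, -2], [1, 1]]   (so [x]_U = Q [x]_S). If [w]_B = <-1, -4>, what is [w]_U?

<8, -6>

Composing the changes, [w]_U = Q P [w]_B.
Q P = [[0, -2], [-2, 2]]; applying this to <-1, -4> gives <8, -6>.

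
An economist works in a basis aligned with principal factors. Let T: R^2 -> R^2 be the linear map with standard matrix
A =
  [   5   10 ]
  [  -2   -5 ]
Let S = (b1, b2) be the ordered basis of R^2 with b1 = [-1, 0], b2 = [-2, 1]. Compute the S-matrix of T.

Let P have columns b1, b2. Then [T]_S = P^(-1) A P.
Here det P = -1, so P^(-1) is integer; computing A P first and then P^(-1)(A P) gives [[1, 2], [2, -1]].

[[1, 2], [2, -1]]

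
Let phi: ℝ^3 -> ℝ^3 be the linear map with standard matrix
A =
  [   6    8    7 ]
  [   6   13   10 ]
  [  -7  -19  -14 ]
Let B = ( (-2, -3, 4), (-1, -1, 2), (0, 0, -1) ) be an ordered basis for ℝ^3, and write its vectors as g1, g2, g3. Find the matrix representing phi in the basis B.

Let P have columns g1, ..., g3. Then [phi]_B = P^(-1) A P.
Here det P = 1, so P^(-1) is integer; computing A P first and then P^(-1)(A P) gives [[3, -1, 3], [2, 2, 1], [1, 2, 0]].

[[3, -1, 3], [2, 2, 1], [1, 2, 0]]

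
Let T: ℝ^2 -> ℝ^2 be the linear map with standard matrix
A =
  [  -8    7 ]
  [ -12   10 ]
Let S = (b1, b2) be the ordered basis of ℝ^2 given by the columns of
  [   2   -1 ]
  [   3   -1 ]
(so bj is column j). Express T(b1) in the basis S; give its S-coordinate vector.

(1, -3)

Column 1 of [T]_S is the S-coordinate vector of T(b1).
In standard coordinates T(b1) = A b1 = (5, 6).
Converting to S: (5, 6) = b1 - 3b2, so the coordinate vector is (1, -3).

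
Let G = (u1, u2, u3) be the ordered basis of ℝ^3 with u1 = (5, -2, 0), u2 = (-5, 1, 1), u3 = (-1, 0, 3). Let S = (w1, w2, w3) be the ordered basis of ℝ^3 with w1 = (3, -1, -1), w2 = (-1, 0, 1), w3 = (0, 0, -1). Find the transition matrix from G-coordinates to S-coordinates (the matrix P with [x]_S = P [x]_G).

[[2, -1, 0], [1, 2, 1], [-1, 2, -2]]

Let M have columns uj and N have columns wj. Then for every x, N [x]_S = x = M [x]_G, so P = N^(-1) M.
Since det N = 1, N^(-1) has integer entries; multiplying gives P = [[2, -1, 0], [1, 2, 1], [-1, 2, -2]].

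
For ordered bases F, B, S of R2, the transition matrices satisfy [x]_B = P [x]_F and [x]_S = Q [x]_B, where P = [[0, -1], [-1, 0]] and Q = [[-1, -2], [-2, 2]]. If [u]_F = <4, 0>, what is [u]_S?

<8, -8>

First [u]_B = P [u]_F = <0, -4>.
Then [u]_S = Q [u]_B = <8, -8>.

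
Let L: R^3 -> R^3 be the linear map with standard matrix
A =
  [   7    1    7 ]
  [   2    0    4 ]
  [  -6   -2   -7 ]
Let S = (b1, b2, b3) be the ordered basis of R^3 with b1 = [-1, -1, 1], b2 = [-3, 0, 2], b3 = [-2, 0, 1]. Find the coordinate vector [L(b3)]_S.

[0, 3, -1]

Column 3 of [L]_S is the S-coordinate vector of L(b3).
In standard coordinates L(b3) = A b3 = [-7, 0, 5].
Converting to S: [-7, 0, 5] = 0·b1 + 3b2 - b3, so the coordinate vector is [0, 3, -1].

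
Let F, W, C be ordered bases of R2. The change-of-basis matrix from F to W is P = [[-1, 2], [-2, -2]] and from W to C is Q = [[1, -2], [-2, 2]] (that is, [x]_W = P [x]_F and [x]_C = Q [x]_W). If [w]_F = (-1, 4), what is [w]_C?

(21, -30)

Apply P to get W-coordinates (9, -6), then Q to get C-coordinates.
The result is [w]_C = (21, -30).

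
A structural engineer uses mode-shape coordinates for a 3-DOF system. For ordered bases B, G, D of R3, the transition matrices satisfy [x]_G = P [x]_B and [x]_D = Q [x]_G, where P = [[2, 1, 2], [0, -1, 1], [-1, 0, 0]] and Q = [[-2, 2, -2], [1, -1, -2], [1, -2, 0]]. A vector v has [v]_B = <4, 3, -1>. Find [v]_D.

<-18, 21, 17>

Composing the changes, [v]_D = Q P [v]_B.
Q P = [[-2, -4, -2], [4, 2, 1], [2, 3, 0]]; applying this to <4, 3, -1> gives <-18, 21, 17>.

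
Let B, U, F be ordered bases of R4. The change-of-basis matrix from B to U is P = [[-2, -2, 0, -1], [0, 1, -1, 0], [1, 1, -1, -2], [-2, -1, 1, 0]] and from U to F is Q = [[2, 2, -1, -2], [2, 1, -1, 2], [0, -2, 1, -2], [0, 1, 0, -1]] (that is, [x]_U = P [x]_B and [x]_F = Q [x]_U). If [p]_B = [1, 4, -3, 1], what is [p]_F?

[4, -39, 10, 16]

Apply P to get U-coordinates [-11, 7, 6, -9], then Q to get F-coordinates.
The result is [p]_F = [4, -39, 10, 16].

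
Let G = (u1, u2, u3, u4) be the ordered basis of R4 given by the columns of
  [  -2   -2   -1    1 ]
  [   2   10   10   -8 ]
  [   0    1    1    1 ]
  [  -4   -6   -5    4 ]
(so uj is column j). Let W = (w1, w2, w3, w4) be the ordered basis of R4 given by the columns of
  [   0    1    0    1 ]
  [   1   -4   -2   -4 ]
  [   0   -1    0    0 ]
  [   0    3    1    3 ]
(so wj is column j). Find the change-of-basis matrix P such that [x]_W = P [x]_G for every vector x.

Column j of P is [uj]_W, since P maps G-coordinates to W-coordinates.
Expressing u1 in W: u1 = -2w1 + 0·w2 + 2w3 - 2w4, so column 1 of P is (-2, 0, 2, -2).
Doing the same for each uj gives P = [[-2, 2, 2, -2], [0, -1, -1, -1], [2, 0, -2, 1], [-2, -1, 0, 2]].

[[-2, 2, 2, -2], [0, -1, -1, -1], [2, 0, -2, 1], [-2, -1, 0, 2]]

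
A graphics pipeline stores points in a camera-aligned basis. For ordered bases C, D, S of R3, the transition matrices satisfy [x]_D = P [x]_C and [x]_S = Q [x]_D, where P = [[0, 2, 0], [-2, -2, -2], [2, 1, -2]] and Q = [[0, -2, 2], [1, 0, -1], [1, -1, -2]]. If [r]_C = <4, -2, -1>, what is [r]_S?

<20, -12, -18>

Composing the changes, [r]_S = Q P [r]_C.
Q P = [[8, 6, 0], [-2, 1, 2], [-2, 2, 6]]; applying this to <4, -2, -1> gives <20, -12, -18>.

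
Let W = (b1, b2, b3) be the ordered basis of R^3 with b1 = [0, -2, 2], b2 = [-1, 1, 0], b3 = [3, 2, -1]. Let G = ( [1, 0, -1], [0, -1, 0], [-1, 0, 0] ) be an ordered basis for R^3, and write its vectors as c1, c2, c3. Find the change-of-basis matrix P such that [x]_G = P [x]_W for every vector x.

Column j of P is [bj]_G, since P maps W-coordinates to G-coordinates.
Expressing b1 in G: b1 = -2c1 + 2c2 - 2c3, so column 1 of P is [-2, 2, -2].
Doing the same for each bj gives P = [[-2, 0, 1], [2, -1, -2], [-2, 1, -2]].

[[-2, 0, 1], [2, -1, -2], [-2, 1, -2]]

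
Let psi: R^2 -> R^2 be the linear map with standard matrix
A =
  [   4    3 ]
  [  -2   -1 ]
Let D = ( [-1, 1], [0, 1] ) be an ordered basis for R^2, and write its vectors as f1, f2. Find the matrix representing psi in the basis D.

With P the matrix whose columns are f1, f2, [psi]_D = P^(-1) A P.
Column by column: psi(f1) = A f1 = [-1, 1]; its D-coordinates [1, 0] give column 1.
Continuing for each basis vector yields [psi]_D = [[1, -3], [0, 2]].

[[1, -3], [0, 2]]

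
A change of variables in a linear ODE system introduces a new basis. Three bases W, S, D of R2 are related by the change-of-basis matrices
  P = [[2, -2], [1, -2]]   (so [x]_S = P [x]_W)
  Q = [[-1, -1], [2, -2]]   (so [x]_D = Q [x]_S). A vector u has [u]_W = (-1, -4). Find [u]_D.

First [u]_S = P [u]_W = (6, 7).
Then [u]_D = Q [u]_S = (-13, -2).

(-13, -2)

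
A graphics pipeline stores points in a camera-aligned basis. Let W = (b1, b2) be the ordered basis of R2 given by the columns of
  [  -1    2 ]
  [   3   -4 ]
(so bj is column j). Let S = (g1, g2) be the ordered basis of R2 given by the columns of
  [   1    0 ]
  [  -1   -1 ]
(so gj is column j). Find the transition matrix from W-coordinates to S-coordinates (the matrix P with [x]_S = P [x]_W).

Let M have columns bj and N have columns gj. Then for every x, N [x]_S = x = M [x]_W, so P = N^(-1) M.
Since det N = -1, N^(-1) has integer entries; multiplying gives P = [[-1, 2], [-2, 2]].

[[-1, 2], [-2, 2]]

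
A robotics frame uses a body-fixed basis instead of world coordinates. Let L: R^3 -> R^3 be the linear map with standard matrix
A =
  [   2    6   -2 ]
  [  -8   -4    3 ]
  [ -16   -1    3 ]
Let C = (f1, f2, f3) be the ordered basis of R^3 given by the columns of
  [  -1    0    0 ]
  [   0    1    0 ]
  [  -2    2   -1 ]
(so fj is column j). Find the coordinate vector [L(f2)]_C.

Column 2 of [L]_C is the C-coordinate vector of L(f2).
In standard coordinates L(f2) = A f2 = [2, 2, 5].
Converting to C: [2, 2, 5] = -2f1 + 2f2 + 3f3, so the coordinate vector is [-2, 2, 3].

[-2, 2, 3]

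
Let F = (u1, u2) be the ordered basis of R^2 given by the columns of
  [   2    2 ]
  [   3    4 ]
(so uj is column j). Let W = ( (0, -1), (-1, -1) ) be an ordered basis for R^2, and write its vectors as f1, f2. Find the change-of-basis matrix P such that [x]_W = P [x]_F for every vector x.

Let M have columns uj and N have columns fj. Then for every x, N [x]_W = x = M [x]_F, so P = N^(-1) M.
Since det N = -1, N^(-1) has integer entries; multiplying gives P = [[-1, -2], [-2, -2]].

[[-1, -2], [-2, -2]]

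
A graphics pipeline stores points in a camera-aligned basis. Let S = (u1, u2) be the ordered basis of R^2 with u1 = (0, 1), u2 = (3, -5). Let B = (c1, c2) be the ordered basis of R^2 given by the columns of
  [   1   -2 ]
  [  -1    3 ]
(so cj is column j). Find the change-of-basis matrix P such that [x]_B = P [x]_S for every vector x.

[[2, -1], [1, -2]]

Column j of P is [uj]_B, since P maps S-coordinates to B-coordinates.
Expressing u1 in B: u1 = 2c1 + c2, so column 1 of P is (2, 1).
Doing the same for each uj gives P = [[2, -1], [1, -2]].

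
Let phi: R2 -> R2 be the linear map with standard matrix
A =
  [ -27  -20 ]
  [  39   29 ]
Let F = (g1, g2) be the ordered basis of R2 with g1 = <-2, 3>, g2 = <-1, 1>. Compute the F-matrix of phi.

The j-th column of [phi]_F is [phi(gj)]_F.
phi(g1) = A g1 = <-6, 9> = 3g1 + 0·g2, so column 1 is <3, 0>.
Repeating for g2 and assembling the columns gives [[3, -3], [0, -1]].

[[3, -3], [0, -1]]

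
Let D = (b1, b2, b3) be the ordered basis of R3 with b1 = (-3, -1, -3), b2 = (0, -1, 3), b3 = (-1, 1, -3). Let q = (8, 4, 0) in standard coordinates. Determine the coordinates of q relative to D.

(-2, -4, -2)

Write q = c_1 b1 + ... + c_3 b3 and solve for the c_i.
Row-reducing the augmented matrix [M | q] gives c = (-2, -4, -2).
Check: -2b1 - 4b2 - 2b3 = (8, 4, 0).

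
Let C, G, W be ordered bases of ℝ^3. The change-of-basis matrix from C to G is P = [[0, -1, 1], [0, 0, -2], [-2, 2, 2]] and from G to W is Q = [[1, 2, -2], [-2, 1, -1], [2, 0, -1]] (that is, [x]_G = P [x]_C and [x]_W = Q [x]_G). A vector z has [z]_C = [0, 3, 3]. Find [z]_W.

[-36, -18, -12]

Composing the changes, [z]_W = Q P [z]_C.
Q P = [[4, -5, -7], [2, 0, -6], [2, -4, 0]]; applying this to [0, 3, 3] gives [-36, -18, -12].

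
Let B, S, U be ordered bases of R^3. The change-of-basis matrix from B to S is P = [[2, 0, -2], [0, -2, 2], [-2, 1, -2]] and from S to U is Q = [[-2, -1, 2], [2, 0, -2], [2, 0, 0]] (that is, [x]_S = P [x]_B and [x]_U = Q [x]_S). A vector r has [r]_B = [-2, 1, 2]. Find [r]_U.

First [r]_S = P [r]_B = [-8, 2, 1].
Then [r]_U = Q [r]_S = [16, -18, -16].

[16, -18, -16]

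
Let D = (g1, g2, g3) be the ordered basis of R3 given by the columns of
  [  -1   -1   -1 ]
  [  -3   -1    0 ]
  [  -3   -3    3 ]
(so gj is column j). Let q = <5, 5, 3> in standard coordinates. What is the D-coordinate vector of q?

<-1, -2, -2>

Write q = c_1 g1 + ... + c_3 g3 and solve for the c_i.
Solving this 3x3 system gives c = (-1, -2, -2).
Check: -g1 - 2g2 - 2g3 = <5, 5, 3>.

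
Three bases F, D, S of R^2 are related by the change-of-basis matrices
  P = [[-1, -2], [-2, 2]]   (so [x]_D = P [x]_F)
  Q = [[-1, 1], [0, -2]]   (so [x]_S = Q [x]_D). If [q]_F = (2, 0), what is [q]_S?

(-2, 8)

Apply P to get D-coordinates (-2, -4), then Q to get S-coordinates.
The result is [q]_S = (-2, 8).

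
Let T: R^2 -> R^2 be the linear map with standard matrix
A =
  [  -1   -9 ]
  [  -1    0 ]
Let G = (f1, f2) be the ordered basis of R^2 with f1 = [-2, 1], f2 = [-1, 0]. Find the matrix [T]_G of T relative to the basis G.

[[2, 1], [3, -3]]

The j-th column of [T]_G is [T(fj)]_G.
T(f1) = A f1 = [-7, 2] = 2f1 + 3f2, so column 1 is [2, 3].
Repeating for f2 and assembling the columns gives [[2, 1], [3, -3]].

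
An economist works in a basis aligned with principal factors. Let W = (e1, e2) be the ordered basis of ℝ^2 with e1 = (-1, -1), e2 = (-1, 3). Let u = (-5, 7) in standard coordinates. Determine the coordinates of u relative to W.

(2, 3)

Write u = c_1 e1 + c_2 e2 and solve for the c_i.
System: -c_1 - c_2 = -5, -c_1 + 3c_2 = 7; solving gives c_1 = 2, c_2 = 3.
Check: 2e1 + 3e2 = (-5, 7).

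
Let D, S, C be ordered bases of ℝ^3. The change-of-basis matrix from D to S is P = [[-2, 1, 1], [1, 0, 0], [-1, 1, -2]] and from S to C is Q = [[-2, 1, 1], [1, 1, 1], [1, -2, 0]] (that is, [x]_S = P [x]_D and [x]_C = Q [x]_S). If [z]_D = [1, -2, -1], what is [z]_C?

[10, -5, -7]

Composing the changes, [z]_C = Q P [z]_D.
Q P = [[4, -1, -4], [-2, 2, -1], [-4, 1, 1]]; applying this to [1, -2, -1] gives [10, -5, -7].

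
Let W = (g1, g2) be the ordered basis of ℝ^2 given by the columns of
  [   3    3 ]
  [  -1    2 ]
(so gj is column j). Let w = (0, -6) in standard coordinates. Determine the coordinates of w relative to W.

(2, -2)

Write w = c_1 g1 + c_2 g2 and solve for the c_i.
System: 3c_1 + 3c_2 = 0, -c_1 + 2c_2 = -6; solving gives c_1 = 2, c_2 = -2.
Check: 2g1 - 2g2 = (0, -6).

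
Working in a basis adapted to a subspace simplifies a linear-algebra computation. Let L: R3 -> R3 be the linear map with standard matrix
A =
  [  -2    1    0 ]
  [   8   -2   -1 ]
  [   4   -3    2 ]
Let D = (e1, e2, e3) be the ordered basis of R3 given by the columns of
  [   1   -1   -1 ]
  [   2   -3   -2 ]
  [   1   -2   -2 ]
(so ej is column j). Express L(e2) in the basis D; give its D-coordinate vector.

[-3, -2, 0]

Compute L(e2) = A e2 = [-1, 0, 1] in standard coordinates.
Then write this in D-coordinates: solve for y in y_1 e1 + ... + y_3 e3 = [-1, 0, 1].
This gives y = [-3, -2, 0], which is column 2 of [L]_D.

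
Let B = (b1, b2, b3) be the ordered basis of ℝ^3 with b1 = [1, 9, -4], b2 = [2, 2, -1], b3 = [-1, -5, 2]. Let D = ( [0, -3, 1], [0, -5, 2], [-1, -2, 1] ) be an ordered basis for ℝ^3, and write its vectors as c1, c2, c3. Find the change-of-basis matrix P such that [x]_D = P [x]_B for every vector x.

[[1, -1, 1], [-2, 1, 0], [-1, -2, 1]]

Take x = bj: its B-coordinates are the j-th standard unit vector, so P e_j — column j of P — equals [bj]_D.
b1 = c1 - 2c2 - c3, giving column 1 = [1, -2, -1]; repeating for each j gives P = [[1, -1, 1], [-2, 1, 0], [-1, -2, 1]].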